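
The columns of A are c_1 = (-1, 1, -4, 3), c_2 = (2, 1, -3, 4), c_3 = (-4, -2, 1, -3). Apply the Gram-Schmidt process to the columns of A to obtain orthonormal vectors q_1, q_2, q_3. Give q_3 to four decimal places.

c_1 = (-1, 1, -4, 3); ‖c_1‖ = 5.1962, so q_1 = (-0.1925, 0.1925, -0.7698, 0.5774).
q_1·c_2 = (-0.1925)·2 + 0.1925·1 + (-0.7698)·(-3) + 0.5774·4 = 4.4264.
u_2 = c_2 − 4.4264·q_1 = (2.8519, 0.1481, 0.4074, 1.4444).
‖u_2‖ = 3.2261, so q_2 = (0.8840, 0.0459, 0.1263, 0.4477).
q_1·c_3 = (-0.1925)·(-4) + 0.1925·(-2) + (-0.7698)·1 + 0.5774·(-3) = -2.1170; q_2·c_3 = 0.8840·(-4) + 0.0459·(-2) + 0.1263·1 + 0.4477·(-3) = -4.8448.
u_3 = c_3 + 2.1170·q_1 + 4.8448·q_2 = (-0.1246, -1.3701, -0.0178, 0.3915).
‖u_3‖ = 1.4305, so q_3 = (-0.0871, -0.9578, -0.0124, 0.2737).

q_3 = (-0.0871, -0.9578, -0.0124, 0.2737)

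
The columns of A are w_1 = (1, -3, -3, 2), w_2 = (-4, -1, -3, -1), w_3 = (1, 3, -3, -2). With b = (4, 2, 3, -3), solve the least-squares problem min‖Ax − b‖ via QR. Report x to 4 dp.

x = (-0.4685, -0.8425, 0.3898)

w_1 = (1, -3, -3, 2); ‖w_1‖ = 4.7958, so e_1 = (0.2085, -0.6255, -0.6255, 0.4170).
e_1·w_2 = 0.2085·(-4) + (-0.6255)·(-1) + (-0.6255)·(-3) + 0.4170·(-1) = 1.2511.
u_2 = w_2 − 1.2511·e_1 = (-4.2609, -0.2174, -2.2174, -1.5217).
‖u_2‖ = 5.0433, so e_2 = (-0.8449, -0.0431, -0.4397, -0.3017).
e_1·w_3 = 0.2085·1 + (-0.6255)·3 + (-0.6255)·(-3) + 0.4170·(-2) = -0.6255; e_2·w_3 = (-0.8449)·1 + (-0.0431)·3 + (-0.4397)·(-3) + (-0.3017)·(-2) = 0.9483.
u_3 = w_3 + 0.6255·e_1 − 0.9483·e_2 = (1.9316, 2.6496, -2.9744, -1.4530).
‖u_3‖ = 4.6593, so e_3 = (0.4146, 0.5687, -0.6384, -0.3118).
Qᵀb = (-3.5447, -3.8795, 1.8160).
Back-substitute: x_3 = 1.8160/4.6593 = 0.3898.
x_2 = (-3.8795 − 0.9483·0.3898)/5.0433 = -0.8425.
x_1 = (-3.5447 − 1.2511·(-0.8425) + 0.6255·0.3898)/4.7958 = -0.4685.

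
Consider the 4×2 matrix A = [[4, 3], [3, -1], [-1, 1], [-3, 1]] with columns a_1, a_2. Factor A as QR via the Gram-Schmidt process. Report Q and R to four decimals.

e_1 = a_1/‖a_1‖ = (4, 3, -1, -3)/5.9161 = (0.6761, 0.5071, -0.1690, -0.5071).
r_{12} = e_1·a_2 = 0.8452.
u_2 = a_2 − 0.8452·e_1 = (2.4286, -1.4286, 1.1429, 1.4286).
‖u_2‖ = 3.3594, so e_2 = (0.7229, -0.4252, 0.3402, 0.4252).

Q = [[0.6761, 0.7229], [0.5071, -0.4252], [-0.1690, 0.3402], [-0.5071, 0.4252]], R = [[5.9161, 0.8452], [0.0000, 3.3594]]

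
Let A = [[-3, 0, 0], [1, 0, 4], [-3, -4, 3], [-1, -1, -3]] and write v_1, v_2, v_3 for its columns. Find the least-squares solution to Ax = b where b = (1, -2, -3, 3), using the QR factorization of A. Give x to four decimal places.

x = (-0.2527, 0.3605, -0.6842)

v_1 = (-3, 1, -3, -1); ‖v_1‖ = 4.4721, so e_1 = (-0.6708, 0.2236, -0.6708, -0.2236).
e_1·v_2 = (-0.6708)·0 + 0.2236·0 + (-0.6708)·(-4) + (-0.2236)·(-1) = 2.9069.
u_2 = v_2 − 2.9069·e_1 = (1.9500, -0.6500, -2.0500, -0.3500).
‖u_2‖ = 2.9240, so e_2 = (0.6669, -0.2223, -0.7011, -0.1197).
e_1·v_3 = (-0.6708)·0 + 0.2236·4 + (-0.6708)·3 + (-0.2236)·(-3) = -0.4472; e_2·v_3 = 0.6669·0 + (-0.2223)·4 + (-0.7011)·3 + (-0.1197)·(-3) = -2.6333.
u_3 = v_3 + 0.4472·e_1 + 2.6333·e_2 = (1.4561, 3.5146, 0.8538, -3.4152).
‖u_3‖ = 5.1832, so e_3 = (0.2809, 0.6781, 0.1647, -0.6589).
Qᵀb = (0.2236, 2.8556, -3.5461).
Back-substitute: x_3 = -3.5461/5.1832 = -0.6842.
x_2 = (2.8556 + 2.6333·(-0.6842))/2.9240 = 0.3605.
x_1 = (0.2236 − 2.9069·0.3605 + 0.4472·(-0.6842))/4.4721 = -0.2527.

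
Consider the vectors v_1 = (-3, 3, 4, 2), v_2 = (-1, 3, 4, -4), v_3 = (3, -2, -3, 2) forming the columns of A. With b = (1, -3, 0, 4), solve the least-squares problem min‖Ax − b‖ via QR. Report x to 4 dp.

x = (0.4822, -0.4467, 0.5822)

v_1 = (-3, 3, 4, 2); ‖v_1‖ = 6.1644, so e_1 = (-0.4867, 0.4867, 0.6489, 0.3244).
e_1·v_2 = (-0.4867)·(-1) + 0.4867·3 + 0.6489·4 + 0.3244·(-4) = 3.2444.
u_2 = v_2 − 3.2444·e_1 = (0.5789, 1.4211, 1.8947, -5.0526).
‖u_2‖ = 5.6101, so e_2 = (0.1032, 0.2533, 0.3377, -0.9006).
e_1·v_3 = (-0.4867)·3 + 0.4867·(-2) + 0.6489·(-3) + 0.3244·2 = -3.7311; e_2·v_3 = 0.1032·3 + 0.2533·(-2) + 0.3377·(-3) + (-0.9006)·2 = -3.0115.
u_3 = v_3 + 3.7311·e_1 + 3.0115·e_2 = (1.4950, 0.5786, 0.4381, 0.4983).
‖u_3‖ = 1.7349, so e_3 = (0.8617, 0.3335, 0.2525, 0.2872).
Qᵀb = (-0.6489, -4.2592, 1.0101).
Back-substitute: x_3 = 1.0101/1.7349 = 0.5822.
x_2 = (-4.2592 + 3.0115·0.5822)/5.6101 = -0.4467.
x_1 = (-0.6489 − 3.2444·(-0.4467) + 3.7311·0.5822)/6.1644 = 0.4822.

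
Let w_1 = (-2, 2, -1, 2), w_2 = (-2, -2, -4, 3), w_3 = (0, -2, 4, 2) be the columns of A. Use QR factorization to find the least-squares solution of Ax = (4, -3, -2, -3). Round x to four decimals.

q_1 = w_1/‖w_1‖ = (-2, 2, -1, 2)/3.6056 = (-0.5547, 0.5547, -0.2774, 0.5547).
r_{12} = q_1·w_2 = 2.7735.
u_2 = w_2 − 2.7735·q_1 = (-0.4615, -3.5385, -3.2308, 1.4615).
‖u_2‖ = 5.0307, so q_2 = (-0.0917, -0.7034, -0.6422, 0.2905).
r_{13} = q_1·w_3 = -1.1094; r_{23} = q_2·w_3 = -0.5811.
u_3 = w_3 + 1.1094·q_1 + 0.5811·q_2 = (-0.6687, -1.7933, 3.3191, 2.7842).
‖u_3‖ = 4.7362, so q_3 = (-0.1412, -0.3786, 0.7008, 0.5879).
Qᵀb = (-4.9923, 2.1560, -2.5940).
Back-substitute: x_3 = -2.5940/4.7362 = -0.5477.
x_2 = (2.1560 + 0.5811·(-0.5477))/5.0307 = 0.3653.
x_1 = (-4.9923 − 2.7735·0.3653 + 1.1094·(-0.5477))/3.6056 = -1.8341.

x = (-1.8341, 0.3653, -0.5477)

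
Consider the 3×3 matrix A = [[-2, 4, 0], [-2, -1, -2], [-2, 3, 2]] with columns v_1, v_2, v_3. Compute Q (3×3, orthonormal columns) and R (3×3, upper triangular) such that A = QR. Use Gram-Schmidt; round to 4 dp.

v_1 = (-2, -2, -2); ‖v_1‖ = 3.4641, so q_1 = (-0.5774, -0.5774, -0.5774).
q_1·v_2 = (-0.5774)·4 + (-0.5774)·(-1) + (-0.5774)·3 = -3.4641.
u_2 = v_2 + 3.4641·q_1 = (2.0000, -3.0000, 1.0000).
‖u_2‖ = 3.7417, so q_2 = (0.5345, -0.8018, 0.2673).
q_1·v_3 = (-0.5774)·0 + (-0.5774)·(-2) + (-0.5774)·2 = 0.0000; q_2·v_3 = 0.5345·0 + (-0.8018)·(-2) + 0.2673·2 = 2.1381.
u_3 = v_3 + 0.0000·q_1 − 2.1381·q_2 = (-1.1429, -0.2857, 1.4286).
‖u_3‖ = 1.8516, so q_3 = (-0.6172, -0.1543, 0.7715).

Q = [[-0.5774, 0.5345, -0.6172], [-0.5774, -0.8018, -0.1543], [-0.5774, 0.2673, 0.7715]], R = [[3.4641, -3.4641, 0.0000], [0.0000, 3.7417, 2.1381], [0.0000, 0.0000, 1.8516]]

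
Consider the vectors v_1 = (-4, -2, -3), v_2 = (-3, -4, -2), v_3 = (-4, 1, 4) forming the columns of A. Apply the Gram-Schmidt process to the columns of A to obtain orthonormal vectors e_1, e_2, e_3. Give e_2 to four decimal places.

e_2 = (0.2458, -0.9252, 0.2891)

v_1 = (-4, -2, -3); ‖v_1‖ = 5.3852, so e_1 = (-0.7428, -0.3714, -0.5571).
e_1·v_2 = (-0.7428)·(-3) + (-0.3714)·(-4) + (-0.5571)·(-2) = 4.8281.
u_2 = v_2 − 4.8281·e_1 = (0.5862, -2.2069, 0.6897).
‖u_2‖ = 2.3853, so e_2 = (0.2458, -0.9252, 0.2891).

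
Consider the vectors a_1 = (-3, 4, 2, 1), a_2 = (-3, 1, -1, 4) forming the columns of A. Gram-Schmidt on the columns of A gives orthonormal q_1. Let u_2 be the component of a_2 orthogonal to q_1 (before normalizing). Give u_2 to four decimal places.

u_2 = (-1.5000, -1.0000, -2.0000, 3.5000)

a_1 = (-3, 4, 2, 1); ‖a_1‖ = 5.4772, so q_1 = (-0.5477, 0.7303, 0.3651, 0.1826).
q_1·a_2 = (-0.5477)·(-3) + 0.7303·1 + 0.3651·(-1) + 0.1826·4 = 2.7386.
u_2 = a_2 − 2.7386·q_1 = (-1.5000, -1.0000, -2.0000, 3.5000).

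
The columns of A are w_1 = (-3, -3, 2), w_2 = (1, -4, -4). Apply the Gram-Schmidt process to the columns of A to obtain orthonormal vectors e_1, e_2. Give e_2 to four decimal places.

e_1 = w_1/‖w_1‖ = (-3, -3, 2)/4.6904 = (-0.6396, -0.6396, 0.4264).
r_{12} = e_1·w_2 = 0.2132.
u_2 = w_2 − 0.2132·e_1 = (1.1364, -3.8636, -4.0909).
‖u_2‖ = 5.7406, so e_2 = (0.1980, -0.6730, -0.7126).

e_2 = (0.1980, -0.6730, -0.7126)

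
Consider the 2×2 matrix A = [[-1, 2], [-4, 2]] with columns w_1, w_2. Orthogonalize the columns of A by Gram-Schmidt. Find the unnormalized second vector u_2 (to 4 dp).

u_2 = (1.4118, -0.3529)

w_1 = (-1, -4); ‖w_1‖ = 4.1231, so q_1 = (-0.2425, -0.9701).
q_1·w_2 = (-0.2425)·2 + (-0.9701)·2 = -2.4254.
u_2 = w_2 + 2.4254·q_1 = (1.4118, -0.3529).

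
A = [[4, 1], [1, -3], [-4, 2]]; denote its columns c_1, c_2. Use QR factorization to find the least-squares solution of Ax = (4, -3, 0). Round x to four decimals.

x = (0.6610, 1.2591)

e_1 = c_1/‖c_1‖ = (4, 1, -4)/5.7446 = (0.6963, 0.1741, -0.6963).
r_{12} = e_1·c_2 = -1.2185.
u_2 = c_2 + 1.2185·e_1 = (1.8485, -2.7879, 1.1515).
‖u_2‖ = 3.5377, so e_2 = (0.5225, -0.7881, 0.3255).
Qᵀb = (2.2630, 4.4542).
Back-substitute: x_2 = 4.4542/3.5377 = 1.2591.
x_1 = (2.2630 + 1.2185·1.2591)/5.7446 = 0.6610.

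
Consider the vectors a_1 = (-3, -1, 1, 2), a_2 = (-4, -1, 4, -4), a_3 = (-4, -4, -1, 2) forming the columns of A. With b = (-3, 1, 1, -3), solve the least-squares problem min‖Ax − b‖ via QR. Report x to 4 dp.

x = (-0.0602, 0.5728, -0.0659)

q_1 = a_1/‖a_1‖ = (-3, -1, 1, 2)/3.8730 = (-0.7746, -0.2582, 0.2582, 0.5164).
r_{12} = q_1·a_2 = 2.3238.
u_2 = a_2 − 2.3238·q_1 = (-2.2000, -0.4000, 3.4000, -5.2000).
‖u_2‖ = 6.6030, so q_2 = (-0.3332, -0.0606, 0.5149, -0.7875).
r_{13} = q_1·a_3 = 4.9058; r_{23} = q_2·a_3 = -0.5149.
u_3 = a_3 − 4.9058·q_1 + 0.5149·q_2 = (-0.3716, -2.7645, -2.0015, -0.9388).
‖u_3‖ = 3.5592, so q_3 = (-0.1044, -0.7767, -0.5623, -0.2638).
Qᵀb = (0.7746, 3.8164, -0.2346).
Back-substitute: x_3 = -0.2346/3.5592 = -0.0659.
x_2 = (3.8164 + 0.5149·(-0.0659))/6.6030 = 0.5728.
x_1 = (0.7746 − 2.3238·0.5728 − 4.9058·(-0.0659))/3.8730 = -0.0602.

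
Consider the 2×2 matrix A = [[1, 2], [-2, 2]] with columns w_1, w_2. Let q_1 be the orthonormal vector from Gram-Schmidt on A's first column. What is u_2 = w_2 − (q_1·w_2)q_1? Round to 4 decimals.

u_2 = (2.4000, 1.2000)

q_1 = w_1/‖w_1‖ = (1, -2)/2.2361 = (0.4472, -0.8944).
r_{12} = q_1·w_2 = -0.8944.
u_2 = w_2 + 0.8944·q_1 = (2.4000, 1.2000).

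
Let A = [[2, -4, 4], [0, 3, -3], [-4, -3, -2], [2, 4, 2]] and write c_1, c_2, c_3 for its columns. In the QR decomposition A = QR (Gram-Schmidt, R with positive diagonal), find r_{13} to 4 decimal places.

q_1 = c_1/‖c_1‖ = (2, 0, -4, 2)/4.8990 = (0.4082, 0.0000, -0.8165, 0.4082).
r_{13} = q_1·c_3 = 4.0825.

r_{13} = 4.0825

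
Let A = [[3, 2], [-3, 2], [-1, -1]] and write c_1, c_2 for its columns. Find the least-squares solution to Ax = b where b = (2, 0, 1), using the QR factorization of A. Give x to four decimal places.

x = (0.2471, 0.3059)

q_1 = c_1/‖c_1‖ = (3, -3, -1)/4.3589 = (0.6882, -0.6882, -0.2294).
r_{12} = q_1·c_2 = 0.2294.
u_2 = c_2 − 0.2294·q_1 = (1.8421, 2.1579, -0.9474).
‖u_2‖ = 2.9912, so q_2 = (0.6158, 0.7214, -0.3167).
Qᵀb = (1.1471, 0.9150).
Back-substitute: x_2 = 0.9150/2.9912 = 0.3059.
x_1 = (1.1471 − 0.2294·0.3059)/4.3589 = 0.2471.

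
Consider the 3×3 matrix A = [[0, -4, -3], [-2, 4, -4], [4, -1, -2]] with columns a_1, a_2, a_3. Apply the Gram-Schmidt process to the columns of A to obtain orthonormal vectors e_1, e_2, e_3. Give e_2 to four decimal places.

e_2 = (-0.7875, 0.5512, 0.2756)

a_1 = (0, -2, 4); ‖a_1‖ = 4.4721, so e_1 = (0.0000, -0.4472, 0.8944).
e_1·a_2 = 0.0000·(-4) + (-0.4472)·4 + 0.8944·(-1) = -2.6833.
u_2 = a_2 + 2.6833·e_1 = (-4.0000, 2.8000, 1.4000).
‖u_2‖ = 5.0794, so e_2 = (-0.7875, 0.5512, 0.2756).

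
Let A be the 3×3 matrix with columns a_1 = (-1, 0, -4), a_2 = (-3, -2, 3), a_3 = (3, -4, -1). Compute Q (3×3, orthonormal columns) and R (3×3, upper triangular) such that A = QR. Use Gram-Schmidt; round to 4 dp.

Q = [[-0.2425, -0.8501, 0.4674], [0.0000, -0.4817, -0.8763], [-0.9701, 0.2125, -0.1168]], R = [[4.1231, -2.1828, 0.2425], [0.0000, 4.1515, -0.8360], [0.0000, 0.0000, 5.0242]]

a_1 = (-1, 0, -4); ‖a_1‖ = 4.1231, so e_1 = (-0.2425, 0.0000, -0.9701).
e_1·a_2 = (-0.2425)·(-3) + 0.0000·(-2) + (-0.9701)·3 = -2.1828.
u_2 = a_2 + 2.1828·e_1 = (-3.5294, -2.0000, 0.8824).
‖u_2‖ = 4.1515, so e_2 = (-0.8501, -0.4817, 0.2125).
e_1·a_3 = (-0.2425)·3 + 0.0000·(-4) + (-0.9701)·(-1) = 0.2425; e_2·a_3 = (-0.8501)·3 + (-0.4817)·(-4) + 0.2125·(-1) = -0.8360.
u_3 = a_3 − 0.2425·e_1 + 0.8360·e_2 = (2.3481, -4.4027, -0.5870).
‖u_3‖ = 5.0242, so e_3 = (0.4674, -0.8763, -0.1168).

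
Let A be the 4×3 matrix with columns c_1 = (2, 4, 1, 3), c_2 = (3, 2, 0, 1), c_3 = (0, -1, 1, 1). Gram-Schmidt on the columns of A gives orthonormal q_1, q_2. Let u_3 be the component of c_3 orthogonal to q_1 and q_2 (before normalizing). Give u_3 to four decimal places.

q_1 = c_1/‖c_1‖ = (2, 4, 1, 3)/5.4772 = (0.3651, 0.7303, 0.1826, 0.5477).
r_{12} = q_1·c_2 = 3.1038.
u_2 = c_2 − 3.1038·q_1 = (1.8667, -0.2667, -0.5667, -0.7000).
‖u_2‖ = 2.0897, so q_2 = (0.8933, -0.1276, -0.2712, -0.3350).
r_{13} = q_1·c_3 = 0.0000; r_{23} = q_2·c_3 = -0.4785.
u_3 = c_3 + 0.0000·q_1 + 0.4785·q_2 = (0.4275, -1.0611, 0.8702, 0.8397).

u_3 = (0.4275, -1.0611, 0.8702, 0.8397)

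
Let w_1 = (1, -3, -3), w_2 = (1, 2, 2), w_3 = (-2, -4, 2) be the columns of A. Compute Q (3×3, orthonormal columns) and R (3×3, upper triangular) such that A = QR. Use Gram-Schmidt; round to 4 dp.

Q = [[0.2294, 0.9733, 0.0000], [-0.6882, 0.1622, -0.7071], [-0.6882, 0.1622, 0.7071]], R = [[4.3589, -2.5236, 0.9177], [0.0000, 1.6222, -2.2711], [0.0000, 0.0000, 4.2426]]

e_1 = w_1/‖w_1‖ = (1, -3, -3)/4.3589 = (0.2294, -0.6882, -0.6882).
r_{12} = e_1·w_2 = -2.5236.
u_2 = w_2 + 2.5236·e_1 = (1.5789, 0.2632, 0.2632).
‖u_2‖ = 1.6222, so e_2 = (0.9733, 0.1622, 0.1622).
r_{13} = e_1·w_3 = 0.9177; r_{23} = e_2·w_3 = -2.2711.
u_3 = w_3 − 0.9177·e_1 + 2.2711·e_2 = (0.0000, -3.0000, 3.0000).
‖u_3‖ = 4.2426, so e_3 = (0.0000, -0.7071, 0.7071).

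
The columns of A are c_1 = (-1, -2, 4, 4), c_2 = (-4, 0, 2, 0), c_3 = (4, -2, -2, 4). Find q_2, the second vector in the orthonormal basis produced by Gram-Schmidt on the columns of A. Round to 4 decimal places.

q_2 = (-0.9158, 0.1616, 0.1751, -0.3232)

c_1 = (-1, -2, 4, 4); ‖c_1‖ = 6.0828, so q_1 = (-0.1644, -0.3288, 0.6576, 0.6576).
q_1·c_2 = (-0.1644)·(-4) + (-0.3288)·0 + 0.6576·2 + 0.6576·0 = 1.9728.
u_2 = c_2 − 1.9728·q_1 = (-3.6757, 0.6486, 0.7027, -1.2973).
‖u_2‖ = 4.0135, so q_2 = (-0.9158, 0.1616, 0.1751, -0.3232).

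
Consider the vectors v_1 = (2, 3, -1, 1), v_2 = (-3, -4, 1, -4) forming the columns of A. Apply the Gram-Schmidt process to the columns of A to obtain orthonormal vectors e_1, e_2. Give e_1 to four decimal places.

e_1 = (0.5164, 0.7746, -0.2582, 0.2582)

v_1 = (2, 3, -1, 1); ‖v_1‖ = 3.8730, so e_1 = (0.5164, 0.7746, -0.2582, 0.2582).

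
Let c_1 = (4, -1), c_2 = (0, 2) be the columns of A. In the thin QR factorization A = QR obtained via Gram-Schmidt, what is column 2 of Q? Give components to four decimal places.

e_2 = (0.2425, 0.9701)

c_1 = (4, -1); ‖c_1‖ = 4.1231, so e_1 = (0.9701, -0.2425).
e_1·c_2 = 0.9701·0 + (-0.2425)·2 = -0.4851.
u_2 = c_2 + 0.4851·e_1 = (0.4706, 1.8824).
‖u_2‖ = 1.9403, so e_2 = (0.2425, 0.9701).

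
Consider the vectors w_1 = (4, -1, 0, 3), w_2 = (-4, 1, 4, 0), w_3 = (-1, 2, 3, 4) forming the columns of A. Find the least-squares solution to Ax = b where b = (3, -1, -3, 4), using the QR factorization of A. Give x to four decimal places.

x = (0.0507, -1.1331, 0.7364)

w_1 = (4, -1, 0, 3); ‖w_1‖ = 5.0990, so q_1 = (0.7845, -0.1961, 0.0000, 0.5883).
q_1·w_2 = 0.7845·(-4) + (-0.1961)·1 + 0.0000·4 + 0.5883·0 = -3.3340.
u_2 = w_2 + 3.3340·q_1 = (-1.3846, 0.3462, 4.0000, 1.9615).
‖u_2‖ = 4.6781, so q_2 = (-0.2960, 0.0740, 0.8550, 0.4193).
q_1·w_3 = 0.7845·(-1) + (-0.1961)·2 + 0.0000·3 + 0.5883·4 = 1.1767; q_2·w_3 = (-0.2960)·(-1) + 0.0740·2 + 0.8550·3 + 0.4193·4 = 4.6863.
u_3 = w_3 − 1.1767·q_1 − 4.6863·q_2 = (-0.5360, 1.8840, -1.0070, 1.3427).
‖u_3‖ = 2.5795, so q_3 = (-0.2078, 0.7304, -0.3904, 0.5205).
Qᵀb = (4.9029, -1.8499, 1.8995).
Back-substitute: x_3 = 1.8995/2.5795 = 0.7364.
x_2 = (-1.8499 − 4.6863·0.7364)/4.6781 = -1.1331.
x_1 = (4.9029 + 3.3340·(-1.1331) − 1.1767·0.7364)/5.0990 = 0.0507.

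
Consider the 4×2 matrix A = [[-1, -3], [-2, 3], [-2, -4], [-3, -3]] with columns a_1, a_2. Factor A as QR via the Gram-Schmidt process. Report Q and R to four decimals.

a_1 = (-1, -2, -2, -3); ‖a_1‖ = 4.2426, so q_1 = (-0.2357, -0.4714, -0.4714, -0.7071).
q_1·a_2 = (-0.2357)·(-3) + (-0.4714)·3 + (-0.4714)·(-4) + (-0.7071)·(-3) = 3.2998.
u_2 = a_2 − 3.2998·q_1 = (-2.2222, 4.5556, -2.4444, -0.6667).
‖u_2‖ = 5.6667, so q_2 = (-0.3922, 0.8039, -0.4314, -0.1176).

Q = [[-0.2357, -0.3922], [-0.4714, 0.8039], [-0.4714, -0.4314], [-0.7071, -0.1176]], R = [[4.2426, 3.2998], [0.0000, 5.6667]]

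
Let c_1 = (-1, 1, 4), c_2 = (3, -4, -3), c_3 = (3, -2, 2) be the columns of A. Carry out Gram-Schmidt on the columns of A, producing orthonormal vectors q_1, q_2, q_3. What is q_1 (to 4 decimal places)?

q_1 = (-0.2357, 0.2357, 0.9428)

q_1 = c_1/‖c_1‖ = (-1, 1, 4)/4.2426 = (-0.2357, 0.2357, 0.9428).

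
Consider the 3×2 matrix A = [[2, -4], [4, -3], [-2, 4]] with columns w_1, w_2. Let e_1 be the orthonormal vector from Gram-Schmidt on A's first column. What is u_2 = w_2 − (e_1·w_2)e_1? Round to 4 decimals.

e_1 = w_1/‖w_1‖ = (2, 4, -2)/4.8990 = (0.4082, 0.8165, -0.4082).
r_{12} = e_1·w_2 = -5.7155.
u_2 = w_2 + 5.7155·e_1 = (-1.6667, 1.6667, 1.6667).

u_2 = (-1.6667, 1.6667, 1.6667)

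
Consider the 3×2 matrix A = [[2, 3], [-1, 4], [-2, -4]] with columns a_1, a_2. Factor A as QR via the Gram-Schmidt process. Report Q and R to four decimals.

Q = [[0.6667, 0.1423], [-0.3333, 0.9349], [-0.6667, -0.3252]], R = [[3.0000, 3.3333], [0.0000, 5.4671]]

a_1 = (2, -1, -2); ‖a_1‖ = 3.0000, so e_1 = (0.6667, -0.3333, -0.6667).
e_1·a_2 = 0.6667·3 + (-0.3333)·4 + (-0.6667)·(-4) = 3.3333.
u_2 = a_2 − 3.3333·e_1 = (0.7778, 5.1111, -1.7778).
‖u_2‖ = 5.4671, so e_2 = (0.1423, 0.9349, -0.3252).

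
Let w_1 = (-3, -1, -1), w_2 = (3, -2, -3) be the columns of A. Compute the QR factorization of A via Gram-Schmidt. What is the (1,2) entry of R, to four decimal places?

r_{12} = -1.2060

w_1 = (-3, -1, -1); ‖w_1‖ = 3.3166, so e_1 = (-0.9045, -0.3015, -0.3015).
r_{12} = e_1·w_2 = -1.2060.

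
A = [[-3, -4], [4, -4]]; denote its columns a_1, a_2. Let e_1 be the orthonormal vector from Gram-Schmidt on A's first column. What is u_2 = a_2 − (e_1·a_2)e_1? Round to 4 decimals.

e_1 = a_1/‖a_1‖ = (-3, 4)/5.0000 = (-0.6000, 0.8000).
r_{12} = e_1·a_2 = -0.8000.
u_2 = a_2 + 0.8000·e_1 = (-4.4800, -3.3600).

u_2 = (-4.4800, -3.3600)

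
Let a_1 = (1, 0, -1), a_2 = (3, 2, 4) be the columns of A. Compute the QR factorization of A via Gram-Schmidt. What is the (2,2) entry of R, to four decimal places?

a_1 = (1, 0, -1); ‖a_1‖ = 1.4142, so q_1 = (0.7071, 0.0000, -0.7071).
q_1·a_2 = 0.7071·3 + 0.0000·2 + (-0.7071)·4 = -0.7071.
u_2 = a_2 + 0.7071·q_1 = (3.5000, 2.0000, 3.5000).
r_{22} = ‖u_2‖ = 5.3385.

r_{22} = 5.3385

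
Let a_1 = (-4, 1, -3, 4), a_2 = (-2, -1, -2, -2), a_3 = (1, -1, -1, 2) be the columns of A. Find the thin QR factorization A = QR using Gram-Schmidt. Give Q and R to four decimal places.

q_1 = a_1/‖a_1‖ = (-4, 1, -3, 4)/6.4807 = (-0.6172, 0.1543, -0.4629, 0.6172).
r_{12} = q_1·a_2 = 0.7715.
u_2 = a_2 − 0.7715·q_1 = (-1.5238, -1.1190, -1.6429, -2.4762).
‖u_2‖ = 3.5220, so q_2 = (-0.4326, -0.3177, -0.4665, -0.7031).
r_{13} = q_1·a_3 = 0.9258; r_{23} = q_2·a_3 = -1.0546.
u_3 = a_3 − 0.9258·q_1 + 1.0546·q_2 = (1.1152, -1.4779, -1.0633, 0.6871).
‖u_3‖ = 2.2429, so q_3 = (0.4972, -0.6589, -0.4741, 0.3064).

Q = [[-0.6172, -0.4326, 0.4972], [0.1543, -0.3177, -0.6589], [-0.4629, -0.4665, -0.4741], [0.6172, -0.7031, 0.3064]], R = [[6.4807, 0.7715, 0.9258], [0.0000, 3.5220, -1.0546], [0.0000, 0.0000, 2.2429]]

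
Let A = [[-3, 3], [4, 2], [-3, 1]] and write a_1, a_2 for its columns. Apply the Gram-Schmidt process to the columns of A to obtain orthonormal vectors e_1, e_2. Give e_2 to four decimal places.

e_2 = (0.7197, 0.6717, 0.1759)

a_1 = (-3, 4, -3); ‖a_1‖ = 5.8310, so e_1 = (-0.5145, 0.6860, -0.5145).
e_1·a_2 = (-0.5145)·3 + 0.6860·2 + (-0.5145)·1 = -0.6860.
u_2 = a_2 + 0.6860·e_1 = (2.6471, 2.4706, 0.6471).
‖u_2‖ = 3.6782, so e_2 = (0.7197, 0.6717, 0.1759).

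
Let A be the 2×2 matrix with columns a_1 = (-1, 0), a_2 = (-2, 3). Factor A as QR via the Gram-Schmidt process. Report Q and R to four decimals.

a_1 = (-1, 0); ‖a_1‖ = 1.0000, so e_1 = (-1.0000, 0.0000).
e_1·a_2 = (-1.0000)·(-2) + 0.0000·3 = 2.0000.
u_2 = a_2 − 2.0000·e_1 = (0.0000, 3.0000).
‖u_2‖ = 3.0000, so e_2 = (0.0000, 1.0000).

Q = [[-1.0000, 0.0000], [0.0000, 1.0000]], R = [[1.0000, 2.0000], [0.0000, 3.0000]]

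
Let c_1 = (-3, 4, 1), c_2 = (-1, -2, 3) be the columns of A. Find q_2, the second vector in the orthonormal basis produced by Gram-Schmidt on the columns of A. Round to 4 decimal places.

c_1 = (-3, 4, 1); ‖c_1‖ = 5.0990, so q_1 = (-0.5883, 0.7845, 0.1961).
q_1·c_2 = (-0.5883)·(-1) + 0.7845·(-2) + 0.1961·3 = -0.3922.
u_2 = c_2 + 0.3922·q_1 = (-1.2308, -1.6923, 3.0769).
‖u_2‖ = 3.7210, so q_2 = (-0.3308, -0.4548, 0.8269).

q_2 = (-0.3308, -0.4548, 0.8269)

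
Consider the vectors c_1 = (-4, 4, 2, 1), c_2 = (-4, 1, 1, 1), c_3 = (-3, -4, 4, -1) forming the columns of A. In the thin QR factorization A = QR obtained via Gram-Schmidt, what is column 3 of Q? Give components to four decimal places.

c_1 = (-4, 4, 2, 1); ‖c_1‖ = 6.0828, so q_1 = (-0.6576, 0.6576, 0.3288, 0.1644).
q_1·c_2 = (-0.6576)·(-4) + 0.6576·1 + 0.3288·1 + 0.1644·1 = 3.7812.
u_2 = c_2 − 3.7812·q_1 = (-1.5135, -1.4865, -0.2432, 0.3784).
‖u_2‖ = 2.1686, so q_2 = (-0.6979, -0.6855, -0.1122, 0.1745).
q_1·c_3 = (-0.6576)·(-3) + 0.6576·(-4) + 0.3288·4 + 0.1644·(-1) = 0.4932; q_2·c_3 = (-0.6979)·(-3) + (-0.6855)·(-4) + (-0.1122)·4 + 0.1745·(-1) = 4.2125.
u_3 = c_3 − 0.4932·q_1 − 4.2125·q_2 = (0.2644, -1.4368, 4.3103, -1.8161).
‖u_3‖ = 4.9002, so q_3 = (0.0540, -0.2932, 0.8796, -0.3706).

q_3 = (0.0540, -0.2932, 0.8796, -0.3706)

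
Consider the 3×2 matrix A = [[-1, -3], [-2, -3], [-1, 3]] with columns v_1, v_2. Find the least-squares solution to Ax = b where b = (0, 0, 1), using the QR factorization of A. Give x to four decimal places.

x = (-0.3571, 0.1905)

v_1 = (-1, -2, -1); ‖v_1‖ = 2.4495, so q_1 = (-0.4082, -0.8165, -0.4082).
q_1·v_2 = (-0.4082)·(-3) + (-0.8165)·(-3) + (-0.4082)·3 = 2.4495.
u_2 = v_2 − 2.4495·q_1 = (-2.0000, -1.0000, 4.0000).
‖u_2‖ = 4.5826, so q_2 = (-0.4364, -0.2182, 0.8729).
Qᵀb = (-0.4082, 0.8729).
Back-substitute: x_2 = 0.8729/4.5826 = 0.1905.
x_1 = (-0.4082 − 2.4495·0.1905)/2.4495 = -0.3571.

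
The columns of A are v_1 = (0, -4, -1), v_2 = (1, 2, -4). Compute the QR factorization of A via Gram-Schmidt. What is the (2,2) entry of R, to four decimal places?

v_1 = (0, -4, -1); ‖v_1‖ = 4.1231, so q_1 = (0.0000, -0.9701, -0.2425).
q_1·v_2 = 0.0000·1 + (-0.9701)·2 + (-0.2425)·(-4) = -0.9701.
u_2 = v_2 + 0.9701·q_1 = (1.0000, 1.0588, -4.2353).
r_{22} = ‖u_2‖ = 4.4787.

r_{22} = 4.4787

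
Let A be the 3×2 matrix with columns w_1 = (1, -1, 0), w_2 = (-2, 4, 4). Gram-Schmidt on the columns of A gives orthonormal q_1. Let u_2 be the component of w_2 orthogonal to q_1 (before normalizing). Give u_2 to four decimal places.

u_2 = (1.0000, 1.0000, 4.0000)

w_1 = (1, -1, 0); ‖w_1‖ = 1.4142, so q_1 = (0.7071, -0.7071, 0.0000).
q_1·w_2 = 0.7071·(-2) + (-0.7071)·4 + 0.0000·4 = -4.2426.
u_2 = w_2 + 4.2426·q_1 = (1.0000, 1.0000, 4.0000).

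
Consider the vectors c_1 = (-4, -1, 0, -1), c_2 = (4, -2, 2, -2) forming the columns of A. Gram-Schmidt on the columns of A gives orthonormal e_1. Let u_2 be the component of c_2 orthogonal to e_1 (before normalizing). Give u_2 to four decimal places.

c_1 = (-4, -1, 0, -1); ‖c_1‖ = 4.2426, so e_1 = (-0.9428, -0.2357, 0.0000, -0.2357).
e_1·c_2 = (-0.9428)·4 + (-0.2357)·(-2) + 0.0000·2 + (-0.2357)·(-2) = -2.8284.
u_2 = c_2 + 2.8284·e_1 = (1.3333, -2.6667, 2.0000, -2.6667).

u_2 = (1.3333, -2.6667, 2.0000, -2.6667)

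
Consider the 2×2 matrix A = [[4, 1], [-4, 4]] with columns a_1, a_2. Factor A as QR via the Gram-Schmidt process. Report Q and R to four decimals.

a_1 = (4, -4); ‖a_1‖ = 5.6569, so q_1 = (0.7071, -0.7071).
q_1·a_2 = 0.7071·1 + (-0.7071)·4 = -2.1213.
u_2 = a_2 + 2.1213·q_1 = (2.5000, 2.5000).
‖u_2‖ = 3.5355, so q_2 = (0.7071, 0.7071).

Q = [[0.7071, 0.7071], [-0.7071, 0.7071]], R = [[5.6569, -2.1213], [0.0000, 3.5355]]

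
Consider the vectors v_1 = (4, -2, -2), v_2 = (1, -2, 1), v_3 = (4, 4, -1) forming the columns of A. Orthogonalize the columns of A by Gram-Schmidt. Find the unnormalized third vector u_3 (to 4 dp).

v_1 = (4, -2, -2); ‖v_1‖ = 4.8990, so e_1 = (0.8165, -0.4082, -0.4082).
e_1·v_2 = 0.8165·1 + (-0.4082)·(-2) + (-0.4082)·1 = 1.2247.
u_2 = v_2 − 1.2247·e_1 = (0.0000, -1.5000, 1.5000).
‖u_2‖ = 2.1213, so e_2 = (0.0000, -0.7071, 0.7071).
e_1·v_3 = 0.8165·4 + (-0.4082)·4 + (-0.4082)·(-1) = 2.0412; e_2·v_3 = (0.0000)·4 + (-0.7071)·4 + 0.7071·(-1) = -3.5355.
u_3 = v_3 − 2.0412·e_1 + 3.5355·e_2 = (2.3333, 2.3333, 2.3333).

u_3 = (2.3333, 2.3333, 2.3333)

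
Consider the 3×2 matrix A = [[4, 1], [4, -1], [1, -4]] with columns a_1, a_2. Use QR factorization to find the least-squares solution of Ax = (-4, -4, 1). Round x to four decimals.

x = (-0.9931, -0.4429)

a_1 = (4, 4, 1); ‖a_1‖ = 5.7446, so e_1 = (0.6963, 0.6963, 0.1741).
e_1·a_2 = 0.6963·1 + 0.6963·(-1) + 0.1741·(-4) = -0.6963.
u_2 = a_2 + 0.6963·e_1 = (1.4848, -0.5152, -3.8788).
‖u_2‖ = 4.1851, so e_2 = (0.3548, -0.1231, -0.9268).
Qᵀb = (-5.3964, -1.8536).
Back-substitute: x_2 = -1.8536/4.1851 = -0.4429.
x_1 = (-5.3964 + 0.6963·(-0.4429))/5.7446 = -0.9931.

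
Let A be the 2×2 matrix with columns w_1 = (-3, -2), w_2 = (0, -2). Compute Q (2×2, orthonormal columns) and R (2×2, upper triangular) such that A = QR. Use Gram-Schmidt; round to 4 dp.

w_1 = (-3, -2); ‖w_1‖ = 3.6056, so e_1 = (-0.8321, -0.5547).
e_1·w_2 = (-0.8321)·0 + (-0.5547)·(-2) = 1.1094.
u_2 = w_2 − 1.1094·e_1 = (0.9231, -1.3846).
‖u_2‖ = 1.6641, so e_2 = (0.5547, -0.8321).

Q = [[-0.8321, 0.5547], [-0.5547, -0.8321]], R = [[3.6056, 1.1094], [0.0000, 1.6641]]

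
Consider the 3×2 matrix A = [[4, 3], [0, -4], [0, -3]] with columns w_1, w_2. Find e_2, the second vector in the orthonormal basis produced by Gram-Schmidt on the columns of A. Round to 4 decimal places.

w_1 = (4, 0, 0); ‖w_1‖ = 4.0000, so e_1 = (1.0000, 0.0000, 0.0000).
e_1·w_2 = 1.0000·3 + 0.0000·(-4) + 0.0000·(-3) = 3.0000.
u_2 = w_2 − 3.0000·e_1 = (0.0000, -4.0000, -3.0000).
‖u_2‖ = 5.0000, so e_2 = (0.0000, -0.8000, -0.6000).

e_2 = (0.0000, -0.8000, -0.6000)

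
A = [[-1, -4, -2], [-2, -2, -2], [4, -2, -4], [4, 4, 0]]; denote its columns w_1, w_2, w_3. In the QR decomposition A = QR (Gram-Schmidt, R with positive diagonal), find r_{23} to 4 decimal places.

q_1 = w_1/‖w_1‖ = (-1, -2, 4, 4)/6.0828 = (-0.1644, -0.3288, 0.6576, 0.6576).
r_{12} = q_1·w_2 = 2.6304.
u_2 = w_2 − 2.6304·q_1 = (-3.5676, -1.1351, -3.7297, 2.2703).
‖u_2‖ = 5.7516, so q_2 = (-0.6203, -0.1974, -0.6485, 0.3947).
r_{23} = q_2·w_3 = 4.2291.

r_{23} = 4.2291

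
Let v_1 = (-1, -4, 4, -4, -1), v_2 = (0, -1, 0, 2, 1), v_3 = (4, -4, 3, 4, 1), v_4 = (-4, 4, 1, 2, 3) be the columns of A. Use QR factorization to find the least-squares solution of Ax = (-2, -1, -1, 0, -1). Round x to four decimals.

v_1 = (-1, -4, 4, -4, -1); ‖v_1‖ = 7.0711, so q_1 = (-0.1414, -0.5657, 0.5657, -0.5657, -0.1414).
q_1·v_2 = (-0.1414)·0 + (-0.5657)·(-1) + 0.5657·0 + (-0.5657)·2 + (-0.1414)·1 = -0.7071.
u_2 = v_2 + 0.7071·q_1 = (-0.1000, -1.4000, 0.4000, 1.6000, 0.9000).
‖u_2‖ = 2.3452, so q_2 = (-0.0426, -0.5970, 0.1706, 0.6822, 0.3838).
q_1·v_3 = (-0.1414)·4 + (-0.5657)·(-4) + 0.5657·3 + (-0.5657)·4 + (-0.1414)·1 = 0.9899; q_2·v_3 = (-0.0426)·4 + (-0.5970)·(-4) + 0.1706·3 + 0.6822·4 + 0.3838·1 = 5.8417.
u_3 = v_3 − 0.9899·q_1 − 5.8417·q_2 = (4.3891, 0.0473, 1.4436, 0.5745, -1.1018).
‖u_3‖ = 4.7848, so q_3 = (0.9173, 0.0099, 0.3017, 0.1201, -0.2303).
q_1·v_4 = (-0.1414)·(-4) + (-0.5657)·4 + 0.5657·1 + (-0.5657)·2 + (-0.1414)·3 = -2.6870; q_2·v_4 = (-0.0426)·(-4) + (-0.5970)·4 + 0.1706·1 + 0.6822·2 + 0.3838·3 = 0.4690; q_3·v_4 = 0.9173·(-4) + 0.0099·4 + 0.3017·1 + 0.1201·2 + (-0.2303)·3 = -3.7786.
u_4 = v_4 + 2.6870·q_1 − 0.4690·q_2 + 3.7786·q_3 = (-0.8939, 2.7973, 3.5801, 0.6137, 1.5699).
‖u_4‖ = 4.9277, so q_4 = (-0.1814, 0.5677, 0.7265, 0.1245, 0.3186).
Qᵀb = (0.4243, 0.1279, -1.9159, -1.2500).
Back-substitute: x_4 = -1.2500/4.9277 = -0.2537.
x_3 = (-1.9159 + 3.7786·(-0.2537))/4.7848 = -0.6007.
x_2 = (0.1279 − 5.8417·(-0.6007) − 0.4690·(-0.2537))/2.3452 = 1.6016.
x_1 = (0.4243 + 0.7071·1.6016 − 0.9899·(-0.6007) + 2.6870·(-0.2537))/7.0711 = 0.2079.

x = (0.2079, 1.6016, -0.6007, -0.2537)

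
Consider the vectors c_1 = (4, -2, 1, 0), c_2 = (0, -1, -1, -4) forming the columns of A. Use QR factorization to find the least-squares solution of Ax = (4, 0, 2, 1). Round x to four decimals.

c_1 = (4, -2, 1, 0); ‖c_1‖ = 4.5826, so q_1 = (0.8729, -0.4364, 0.2182, 0.0000).
q_1·c_2 = 0.8729·0 + (-0.4364)·(-1) + 0.2182·(-1) + 0.0000·(-4) = 0.2182.
u_2 = c_2 − 0.2182·q_1 = (-0.1905, -0.9048, -1.0476, -4.0000).
‖u_2‖ = 4.2370, so q_2 = (-0.0450, -0.2135, -0.2473, -0.9441).
Qᵀb = (3.9279, -1.6184).
Back-substitute: x_2 = -1.6184/4.2370 = -0.3820.
x_1 = (3.9279 − 0.2182·(-0.3820))/4.5826 = 0.8753.

x = (0.8753, -0.3820)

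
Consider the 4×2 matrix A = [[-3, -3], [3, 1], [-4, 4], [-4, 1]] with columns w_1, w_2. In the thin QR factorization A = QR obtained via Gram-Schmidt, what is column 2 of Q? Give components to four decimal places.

w_1 = (-3, 3, -4, -4); ‖w_1‖ = 7.0711, so q_1 = (-0.4243, 0.4243, -0.5657, -0.5657).
q_1·w_2 = (-0.4243)·(-3) + 0.4243·1 + (-0.5657)·4 + (-0.5657)·1 = -1.1314.
u_2 = w_2 + 1.1314·q_1 = (-3.4800, 1.4800, 3.3600, 0.3600).
‖u_2‖ = 5.0715, so q_2 = (-0.6862, 0.2918, 0.6625, 0.0710).

q_2 = (-0.6862, 0.2918, 0.6625, 0.0710)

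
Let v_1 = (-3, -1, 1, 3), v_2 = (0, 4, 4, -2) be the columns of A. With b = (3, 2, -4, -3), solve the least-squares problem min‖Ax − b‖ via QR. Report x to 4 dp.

e_1 = v_1/‖v_1‖ = (-3, -1, 1, 3)/4.4721 = (-0.6708, -0.2236, 0.2236, 0.6708).
r_{12} = e_1·v_2 = -1.3416.
u_2 = v_2 + 1.3416·e_1 = (-0.9000, 3.7000, 4.3000, -1.1000).
‖u_2‖ = 5.8481, so e_2 = (-0.1539, 0.6327, 0.7353, -0.1881).
Qᵀb = (-5.3666, -1.5732).
Back-substitute: x_2 = -1.5732/5.8481 = -0.2690.
x_1 = (-5.3666 + 1.3416·(-0.2690))/4.4721 = -1.2807.

x = (-1.2807, -0.2690)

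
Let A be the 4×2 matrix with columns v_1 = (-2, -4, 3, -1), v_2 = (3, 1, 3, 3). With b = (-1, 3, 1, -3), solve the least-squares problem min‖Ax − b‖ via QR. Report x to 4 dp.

v_1 = (-2, -4, 3, -1); ‖v_1‖ = 5.4772, so e_1 = (-0.3651, -0.7303, 0.5477, -0.1826).
e_1·v_2 = (-0.3651)·3 + (-0.7303)·1 + 0.5477·3 + (-0.1826)·3 = -0.7303.
u_2 = v_2 + 0.7303·e_1 = (2.7333, 0.4667, 3.4000, 2.8667).
‖u_2‖ = 5.2409, so e_2 = (0.5215, 0.0890, 0.6487, 0.5470).
Qᵀb = (-0.7303, -1.2466).
Back-substitute: x_2 = -1.2466/5.2409 = -0.2379.
x_1 = (-0.7303 + 0.7303·(-0.2379))/5.4772 = -0.1650.

x = (-0.1650, -0.2379)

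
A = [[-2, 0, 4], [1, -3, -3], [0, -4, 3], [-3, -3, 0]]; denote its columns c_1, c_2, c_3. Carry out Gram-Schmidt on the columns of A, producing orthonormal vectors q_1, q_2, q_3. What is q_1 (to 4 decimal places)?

q_1 = c_1/‖c_1‖ = (-2, 1, 0, -3)/3.7417 = (-0.5345, 0.2673, 0.0000, -0.8018).

q_1 = (-0.5345, 0.2673, 0.0000, -0.8018)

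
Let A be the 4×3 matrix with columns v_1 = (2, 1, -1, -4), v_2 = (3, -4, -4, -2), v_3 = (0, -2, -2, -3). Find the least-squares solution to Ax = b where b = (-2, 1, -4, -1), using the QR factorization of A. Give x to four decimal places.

v_1 = (2, 1, -1, -4); ‖v_1‖ = 4.6904, so q_1 = (0.4264, 0.2132, -0.2132, -0.8528).
q_1·v_2 = 0.4264·3 + 0.2132·(-4) + (-0.2132)·(-4) + (-0.8528)·(-2) = 2.9848.
u_2 = v_2 − 2.9848·q_1 = (1.7273, -4.6364, -3.3636, 0.5455).
‖u_2‖ = 6.0076, so q_2 = (0.2875, -0.7718, -0.5599, 0.0908).
q_1·v_3 = 0.4264·0 + 0.2132·(-2) + (-0.2132)·(-2) + (-0.8528)·(-3) = 2.5584; q_2·v_3 = 0.2875·0 + (-0.7718)·(-2) + (-0.5599)·(-2) + 0.0908·(-3) = 2.3909.
u_3 = v_3 − 2.5584·q_1 − 2.3909·q_2 = (-1.7783, -0.7003, -0.1159, -1.0353).
‖u_3‖ = 2.1767, so q_3 = (-0.8170, -0.3217, -0.0532, -0.4756).
Qᵀb = (1.0660, 0.8020, 2.0008).
Back-substitute: x_3 = 2.0008/2.1767 = 0.9192.
x_2 = (0.8020 − 2.3909·0.9192)/6.0076 = -0.2323.
x_1 = (1.0660 − 2.9848·(-0.2323) − 2.5584·0.9192)/4.6904 = -0.1263.

x = (-0.1263, -0.2323, 0.9192)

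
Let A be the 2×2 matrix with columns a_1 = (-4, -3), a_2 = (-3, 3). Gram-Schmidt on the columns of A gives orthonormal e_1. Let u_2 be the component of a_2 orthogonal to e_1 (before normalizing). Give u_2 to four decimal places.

a_1 = (-4, -3); ‖a_1‖ = 5.0000, so e_1 = (-0.8000, -0.6000).
e_1·a_2 = (-0.8000)·(-3) + (-0.6000)·3 = 0.6000.
u_2 = a_2 − 0.6000·e_1 = (-2.5200, 3.3600).

u_2 = (-2.5200, 3.3600)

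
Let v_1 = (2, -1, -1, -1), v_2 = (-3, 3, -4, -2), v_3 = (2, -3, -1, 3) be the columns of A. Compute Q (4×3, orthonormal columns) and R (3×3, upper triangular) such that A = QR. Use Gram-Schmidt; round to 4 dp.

q_1 = v_1/‖v_1‖ = (2, -1, -1, -1)/2.6458 = (0.7559, -0.3780, -0.3780, -0.3780).
r_{12} = q_1·v_2 = -1.1339.
u_2 = v_2 + 1.1339·q_1 = (-2.1429, 2.5714, -4.4286, -2.4286).
‖u_2‖ = 6.0592, so q_2 = (-0.3537, 0.4244, -0.7309, -0.4008).
r_{13} = q_1·v_3 = 1.8898; r_{23} = q_2·v_3 = -2.4520.
u_3 = v_3 − 1.8898·q_1 + 2.4520·q_2 = (-0.2957, -1.2451, -2.0778, 2.7315).
‖u_3‖ = 3.6628, so q_3 = (-0.0807, -0.3399, -0.5673, 0.7457).

Q = [[0.7559, -0.3537, -0.0807], [-0.3780, 0.4244, -0.3399], [-0.3780, -0.7309, -0.5673], [-0.3780, -0.4008, 0.7457]], R = [[2.6458, -1.1339, 1.8898], [0.0000, 6.0592, -2.4520], [0.0000, 0.0000, 3.6628]]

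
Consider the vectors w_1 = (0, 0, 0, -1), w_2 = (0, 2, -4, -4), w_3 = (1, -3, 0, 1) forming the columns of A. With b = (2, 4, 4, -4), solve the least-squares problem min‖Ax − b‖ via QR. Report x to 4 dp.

w_1 = (0, 0, 0, -1); ‖w_1‖ = 1.0000, so e_1 = (0.0000, 0.0000, 0.0000, -1.0000).
e_1·w_2 = 0.0000·0 + 0.0000·2 + 0.0000·(-4) + (-1.0000)·(-4) = 4.0000.
u_2 = w_2 − 4.0000·e_1 = (0.0000, 2.0000, -4.0000, 0.0000).
‖u_2‖ = 4.4721, so e_2 = (0.0000, 0.4472, -0.8944, 0.0000).
e_1·w_3 = 0.0000·1 + 0.0000·(-3) + 0.0000·0 + (-1.0000)·1 = -1.0000; e_2·w_3 = 0.0000·1 + 0.4472·(-3) + (-0.8944)·0 + 0.0000·1 = -1.3416.
u_3 = w_3 + 1.0000·e_1 + 1.3416·e_2 = (1.0000, -2.4000, -1.2000, 0.0000).
‖u_3‖ = 2.8636, so e_3 = (0.3492, -0.8381, -0.4191, 0.0000).
Qᵀb = (4.0000, -1.7889, -4.3303).
Back-substitute: x_3 = -4.3303/2.8636 = -1.5122.
x_2 = (-1.7889 + 1.3416·(-1.5122))/4.4721 = -0.8537.
x_1 = (4.0000 − 4.0000·(-0.8537) + 1.0000·(-1.5122))/1.0000 = 5.9024.

x = (5.9024, -0.8537, -1.5122)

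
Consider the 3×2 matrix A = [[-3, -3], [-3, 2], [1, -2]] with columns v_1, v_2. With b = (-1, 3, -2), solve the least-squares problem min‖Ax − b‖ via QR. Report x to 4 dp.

v_1 = (-3, -3, 1); ‖v_1‖ = 4.3589, so q_1 = (-0.6882, -0.6882, 0.2294).
q_1·v_2 = (-0.6882)·(-3) + (-0.6882)·2 + 0.2294·(-2) = 0.2294.
u_2 = v_2 − 0.2294·q_1 = (-2.8421, 2.1579, -2.0526).
‖u_2‖ = 4.1167, so q_2 = (-0.6904, 0.5242, -0.4986).
Qᵀb = (-1.8353, 3.2601).
Back-substitute: x_2 = 3.2601/4.1167 = 0.7919.
x_1 = (-1.8353 − 0.2294·0.7919)/4.3589 = -0.4627.

x = (-0.4627, 0.7919)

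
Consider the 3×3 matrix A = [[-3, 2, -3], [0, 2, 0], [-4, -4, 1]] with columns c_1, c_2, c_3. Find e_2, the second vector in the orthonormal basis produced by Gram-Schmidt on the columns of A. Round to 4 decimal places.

c_1 = (-3, 0, -4); ‖c_1‖ = 5.0000, so e_1 = (-0.6000, 0.0000, -0.8000).
e_1·c_2 = (-0.6000)·2 + 0.0000·2 + (-0.8000)·(-4) = 2.0000.
u_2 = c_2 − 2.0000·e_1 = (3.2000, 2.0000, -2.4000).
‖u_2‖ = 4.4721, so e_2 = (0.7155, 0.4472, -0.5367).

e_2 = (0.7155, 0.4472, -0.5367)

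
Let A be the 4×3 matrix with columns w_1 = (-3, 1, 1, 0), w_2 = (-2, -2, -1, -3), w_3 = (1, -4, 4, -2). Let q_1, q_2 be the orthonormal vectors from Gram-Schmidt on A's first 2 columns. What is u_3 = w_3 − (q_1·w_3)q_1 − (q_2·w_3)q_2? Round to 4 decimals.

u_3 = (0.7884, -2.5608, 4.9259, -0.4603)

w_1 = (-3, 1, 1, 0); ‖w_1‖ = 3.3166, so q_1 = (-0.9045, 0.3015, 0.3015, 0.0000).
q_1·w_2 = (-0.9045)·(-2) + 0.3015·(-2) + 0.3015·(-1) + 0.0000·(-3) = 0.9045.
u_2 = w_2 − 0.9045·q_1 = (-1.1818, -2.2727, -1.2727, -3.0000).
‖u_2‖ = 4.1451, so q_2 = (-0.2851, -0.5483, -0.3070, -0.7237).
q_1·w_3 = (-0.9045)·1 + 0.3015·(-4) + 0.3015·4 + 0.0000·(-2) = -0.9045; q_2·w_3 = (-0.2851)·1 + (-0.5483)·(-4) + (-0.3070)·4 + (-0.7237)·(-2) = 2.1274.
u_3 = w_3 + 0.9045·q_1 − 2.1274·q_2 = (0.7884, -2.5608, 4.9259, -0.4603).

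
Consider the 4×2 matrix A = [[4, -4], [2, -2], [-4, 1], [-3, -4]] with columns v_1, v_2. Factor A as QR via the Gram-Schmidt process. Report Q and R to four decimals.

Q = [[0.5963, -0.5045], [0.2981, -0.2523], [-0.5963, -0.0115], [-0.4472, -0.8256]], R = [[6.7082, -1.7889], [0.0000, 5.8138]]

v_1 = (4, 2, -4, -3); ‖v_1‖ = 6.7082, so e_1 = (0.5963, 0.2981, -0.5963, -0.4472).
e_1·v_2 = 0.5963·(-4) + 0.2981·(-2) + (-0.5963)·1 + (-0.4472)·(-4) = -1.7889.
u_2 = v_2 + 1.7889·e_1 = (-2.9333, -1.4667, -0.0667, -4.8000).
‖u_2‖ = 5.8138, so e_2 = (-0.5045, -0.2523, -0.0115, -0.8256).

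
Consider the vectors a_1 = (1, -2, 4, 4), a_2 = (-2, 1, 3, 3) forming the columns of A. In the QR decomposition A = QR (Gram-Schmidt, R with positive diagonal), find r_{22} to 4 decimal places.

r_{22} = 3.4913

a_1 = (1, -2, 4, 4); ‖a_1‖ = 6.0828, so e_1 = (0.1644, -0.3288, 0.6576, 0.6576).
e_1·a_2 = 0.1644·(-2) + (-0.3288)·1 + 0.6576·3 + 0.6576·3 = 3.2880.
u_2 = a_2 − 3.2880·e_1 = (-2.5405, 2.0811, 0.8378, 0.8378).
r_{22} = ‖u_2‖ = 3.4913.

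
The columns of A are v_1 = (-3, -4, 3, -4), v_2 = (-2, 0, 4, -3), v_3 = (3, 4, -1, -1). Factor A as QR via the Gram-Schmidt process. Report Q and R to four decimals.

Q = [[-0.4243, -0.0603, 0.5229], [-0.5657, 0.7236, 0.1436], [0.4243, 0.6633, -0.3209], [-0.5657, -0.1809, -0.7765]], R = [[7.0711, 4.2426, -3.3941], [0.0000, 3.3166, 2.2312], [0.0000, 0.0000, 3.2407]]

v_1 = (-3, -4, 3, -4); ‖v_1‖ = 7.0711, so q_1 = (-0.4243, -0.5657, 0.4243, -0.5657).
q_1·v_2 = (-0.4243)·(-2) + (-0.5657)·0 + 0.4243·4 + (-0.5657)·(-3) = 4.2426.
u_2 = v_2 − 4.2426·q_1 = (-0.2000, 2.4000, 2.2000, -0.6000).
‖u_2‖ = 3.3166, so q_2 = (-0.0603, 0.7236, 0.6633, -0.1809).
q_1·v_3 = (-0.4243)·3 + (-0.5657)·4 + 0.4243·(-1) + (-0.5657)·(-1) = -3.3941; q_2·v_3 = (-0.0603)·3 + 0.7236·4 + 0.6633·(-1) + (-0.1809)·(-1) = 2.2312.
u_3 = v_3 + 3.3941·q_1 − 2.2312·q_2 = (1.6945, 0.4655, -1.0400, -2.5164).
‖u_3‖ = 3.2407, so q_3 = (0.5229, 0.1436, -0.3209, -0.7765).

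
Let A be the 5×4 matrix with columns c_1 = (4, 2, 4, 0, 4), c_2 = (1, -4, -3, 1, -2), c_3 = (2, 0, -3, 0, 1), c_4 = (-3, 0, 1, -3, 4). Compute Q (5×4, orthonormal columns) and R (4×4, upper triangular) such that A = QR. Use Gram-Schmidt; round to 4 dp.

c_1 = (4, 2, 4, 0, 4); ‖c_1‖ = 7.2111, so q_1 = (0.5547, 0.2774, 0.5547, 0.0000, 0.5547).
q_1·c_2 = 0.5547·1 + 0.2774·(-4) + 0.5547·(-3) + 0.0000·1 + 0.5547·(-2) = -3.3282.
u_2 = c_2 + 3.3282·q_1 = (2.8462, -3.0769, -1.1538, 1.0000, -0.1538).
‖u_2‖ = 4.4635, so q_2 = (0.6376, -0.6893, -0.2585, 0.2240, -0.0345).
q_1·c_3 = 0.5547·2 + 0.2774·0 + 0.5547·(-3) + 0.0000·0 + 0.5547·1 = 0.0000; q_2·c_3 = 0.6376·2 + (-0.6893)·0 + (-0.2585)·(-3) + 0.2240·0 + (-0.0345)·1 = 2.0163.
u_3 = c_3 + 0.0000·q_1 − 2.0163·q_2 = (0.7143, 1.3900, -2.4788, -0.4517, 1.0695).
‖u_3‖ = 3.1519, so q_3 = (0.2266, 0.4410, -0.7864, -0.1433, 0.3393).
q_1·c_4 = 0.5547·(-3) + 0.2774·0 + 0.5547·1 + 0.0000·(-3) + 0.5547·4 = 1.1094; q_2·c_4 = 0.6376·(-3) + (-0.6893)·0 + (-0.2585)·1 + 0.2240·(-3) + (-0.0345)·4 = -2.9814; q_3·c_4 = 0.2266·(-3) + 0.4410·0 + (-0.7864)·1 + (-0.1433)·(-3) + 0.3393·4 = 0.3209.
u_4 = c_4 − 1.1094·q_1 + 2.9814·q_2 − 0.3209·q_3 = (-1.7870, -2.5045, -0.1337, -2.2860, 3.1729).
‖u_4‖ = 4.9777, so q_4 = (-0.3590, -0.5031, -0.0269, -0.4593, 0.6374).

Q = [[0.5547, 0.6376, 0.2266, -0.3590], [0.2774, -0.6893, 0.4410, -0.5031], [0.5547, -0.2585, -0.7864, -0.0269], [0.0000, 0.2240, -0.1433, -0.4593], [0.5547, -0.0345, 0.3393, 0.6374]], R = [[7.2111, -3.3282, 0.0000, 1.1094], [0.0000, 4.4635, 2.0163, -2.9814], [0.0000, 0.0000, 3.1519, 0.3209], [0.0000, 0.0000, 0.0000, 4.9777]]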